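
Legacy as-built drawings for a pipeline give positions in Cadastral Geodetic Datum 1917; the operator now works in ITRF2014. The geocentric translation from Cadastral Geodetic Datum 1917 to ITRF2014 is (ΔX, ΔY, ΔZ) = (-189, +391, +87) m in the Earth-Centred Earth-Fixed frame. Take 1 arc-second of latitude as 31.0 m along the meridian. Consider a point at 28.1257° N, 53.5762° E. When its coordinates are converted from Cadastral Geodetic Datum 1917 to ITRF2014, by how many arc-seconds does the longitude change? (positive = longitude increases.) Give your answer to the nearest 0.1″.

sin φ = 0.471408, cos φ = 0.881916, sin λ = 0.804647, cos λ = 0.593753.
East component: ΔE = −sin λ·ΔX + cos λ·ΔY = −(0.804647)(-189) + (0.593753)(391) = 384.24 m.
1° of latitude spans 3600 × 31.00 = 111600 m; at latitude φ, 1° of longitude spans that × cos φ = 98421.8 m, so Δλ = 384.24 / 98421.8 × 3600 = 14.054″.

Δλ = 14.1″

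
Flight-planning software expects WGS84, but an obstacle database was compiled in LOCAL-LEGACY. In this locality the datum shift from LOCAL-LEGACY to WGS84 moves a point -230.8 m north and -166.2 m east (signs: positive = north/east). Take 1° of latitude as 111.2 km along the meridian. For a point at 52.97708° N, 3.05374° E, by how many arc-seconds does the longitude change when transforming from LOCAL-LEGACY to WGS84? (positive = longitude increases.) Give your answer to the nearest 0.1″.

Δλ = -8.9″

At latitude 52.97708°, cos φ = 0.602134.
1° of longitude at this latitude = 111.2 × cos φ = 66.96 km, so Δλ = -166.2 / 66957.4 = -0.0024822° = -8.936″.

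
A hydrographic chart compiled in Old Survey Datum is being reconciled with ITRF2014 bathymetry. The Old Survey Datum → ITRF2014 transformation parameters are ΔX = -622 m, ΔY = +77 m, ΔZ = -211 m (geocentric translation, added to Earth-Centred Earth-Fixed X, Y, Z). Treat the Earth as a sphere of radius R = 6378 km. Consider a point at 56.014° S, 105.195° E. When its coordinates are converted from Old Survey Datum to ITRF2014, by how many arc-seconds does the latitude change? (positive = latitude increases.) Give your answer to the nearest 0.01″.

Δφ = 2.55″

sin φ = -0.829174, cos φ = 0.558990, sin λ = 0.965039, cos λ = -0.262105.
North component: ΔN = −sin φ cos λ·ΔX − sin φ sin λ·ΔY + cos φ·ΔZ = −(-0.829174)(-0.262105)(-622) − (-0.829174)(0.965039)(77) + (0.558990)(-211) = 78.85 m.
1° of latitude spans πR/180 = 111317 m, so Δφ = 78.85 / 111317 × 3600 = 2.550″.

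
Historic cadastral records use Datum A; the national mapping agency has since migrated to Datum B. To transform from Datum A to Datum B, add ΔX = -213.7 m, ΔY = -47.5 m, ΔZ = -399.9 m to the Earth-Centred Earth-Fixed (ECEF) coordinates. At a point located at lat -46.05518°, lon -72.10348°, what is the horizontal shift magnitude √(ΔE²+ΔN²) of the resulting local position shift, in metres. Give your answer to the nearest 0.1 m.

364.6 m

At φ = -46.05518°, λ = -72.10348°: sin φ = -0.720008, cos φ = 0.693965, sin λ = -0.951613, cos λ = 0.307299.
ΔE = −sin λ·ΔX + cos λ·ΔY = −(-0.951613)·(-213.7) + (0.307299)·(-47.5) = -217.96 m.
ΔN = −sin φ cos λ·ΔX − sin φ sin λ·ΔY + cos φ·ΔZ = −(-0.720008)(0.307299)(-213.7) − (-0.720008)(-0.951613)(-47.5) + (0.693965)(-399.9) = -292.25 m.
Horizontal magnitude = √(ΔE² + ΔN²) = √((-217.96)² + (-292.25)²) = 364.58 m.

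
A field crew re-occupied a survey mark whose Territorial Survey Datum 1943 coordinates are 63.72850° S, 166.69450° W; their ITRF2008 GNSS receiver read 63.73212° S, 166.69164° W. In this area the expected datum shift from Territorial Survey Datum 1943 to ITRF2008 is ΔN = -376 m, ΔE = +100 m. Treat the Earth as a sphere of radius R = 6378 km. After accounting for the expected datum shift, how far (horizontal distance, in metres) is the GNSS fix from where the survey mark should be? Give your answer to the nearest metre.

49 m

Observed coordinate differences: Δφ = -0.00362°, Δλ = +0.00286°.
Converting to metres (1° lat = 111317 m, cos φ = 0.442625): observed ΔN = -403.0 m, observed ΔE = 140.9 m.
Subtracting the expected shift leaves a residual of -403.0 − (-376) = -27.0 m north and 140.9 − (100) = 40.9 m east.
Residual distance = √((-27.0)² + 40.9²) = 49.0 m.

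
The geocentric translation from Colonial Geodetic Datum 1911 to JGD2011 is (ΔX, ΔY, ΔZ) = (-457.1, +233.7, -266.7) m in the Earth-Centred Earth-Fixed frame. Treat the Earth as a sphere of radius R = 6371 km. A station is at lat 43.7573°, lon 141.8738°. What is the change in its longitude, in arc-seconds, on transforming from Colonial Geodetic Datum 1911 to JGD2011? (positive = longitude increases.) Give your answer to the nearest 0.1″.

sin φ = 0.691605, cos φ = 0.722276, sin λ = 0.617396, cos λ = -0.786653.
East component: ΔE = −sin λ·ΔX + cos λ·ΔY = −(0.617396)(-457.1) + (-0.786653)(233.7) = 98.37 m.
1° of latitude spans πR/180 = 111195 m; at latitude φ, 1° of longitude spans that × cos φ = 80313.4 m, so Δλ = 98.37 / 80313.4 × 3600 = 4.409″.

Δλ = 4.4″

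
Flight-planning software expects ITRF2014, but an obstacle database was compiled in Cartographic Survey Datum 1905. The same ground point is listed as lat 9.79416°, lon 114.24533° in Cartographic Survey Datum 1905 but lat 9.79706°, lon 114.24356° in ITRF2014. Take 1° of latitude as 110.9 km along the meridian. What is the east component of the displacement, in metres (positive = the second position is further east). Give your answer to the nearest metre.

Δφ = 9.79706° − 9.79416° = +0.00290°; Δλ = 114.24356° − 114.24533° = -0.00177°.
ΔN = Δφ × 110900 = 321.6 m; ΔE = Δλ × 110900 × cos(9.79416°) = -0.00177 × 110900 × 0.985425 = -193.4 m.

ΔE = -193 m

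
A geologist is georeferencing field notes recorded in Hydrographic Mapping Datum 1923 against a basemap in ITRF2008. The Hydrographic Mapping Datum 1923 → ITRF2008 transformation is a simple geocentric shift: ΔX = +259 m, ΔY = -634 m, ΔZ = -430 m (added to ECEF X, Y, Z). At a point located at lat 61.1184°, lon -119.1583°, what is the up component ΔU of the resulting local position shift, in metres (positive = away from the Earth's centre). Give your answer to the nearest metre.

ΔU = -170 m

At φ = 61.1184°, λ = -119.1583°: sin φ = 0.875620, cos φ = 0.483001, sin λ = -0.873277, cos λ = -0.487224.
ΔU = cos φ cos λ·ΔX + cos φ sin λ·ΔY + sin φ·ΔZ = (0.483001)(-0.487224)(259) + (0.483001)(-0.873277)(-634) + (0.875620)(-430) = -170.05 m.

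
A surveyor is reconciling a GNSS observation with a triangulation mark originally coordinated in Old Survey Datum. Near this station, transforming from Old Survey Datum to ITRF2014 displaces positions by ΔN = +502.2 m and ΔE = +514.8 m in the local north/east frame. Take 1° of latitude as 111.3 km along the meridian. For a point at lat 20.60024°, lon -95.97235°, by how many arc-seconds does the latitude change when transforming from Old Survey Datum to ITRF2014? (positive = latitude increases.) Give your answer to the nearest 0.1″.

1° of latitude = 111.3 km, so Δφ = 502.2 / 111300 = 0.0045121° = 16.244″.

Δφ = 16.2″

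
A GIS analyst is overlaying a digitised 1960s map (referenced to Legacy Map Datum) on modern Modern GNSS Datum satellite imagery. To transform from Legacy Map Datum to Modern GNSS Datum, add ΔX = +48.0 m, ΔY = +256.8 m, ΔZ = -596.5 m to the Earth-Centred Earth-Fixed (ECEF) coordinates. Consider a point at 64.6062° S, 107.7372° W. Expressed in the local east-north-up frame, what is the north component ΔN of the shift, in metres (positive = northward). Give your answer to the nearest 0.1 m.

The local north axis is (−sin φ cos λ, −sin φ sin λ, cos φ), giving ΔN = -13.210 − 220.961 − 255.801 = -489.97 m.

ΔN = -490.0 m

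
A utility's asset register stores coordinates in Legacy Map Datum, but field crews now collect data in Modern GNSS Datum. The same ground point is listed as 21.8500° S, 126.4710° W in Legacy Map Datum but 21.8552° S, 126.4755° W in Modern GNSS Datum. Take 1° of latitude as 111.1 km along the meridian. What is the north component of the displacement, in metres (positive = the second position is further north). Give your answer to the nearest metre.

ΔN = -578 m

Δφ = -21.8552° − -21.8500° = -0.0052°; Δλ = -126.4755° − -126.4710° = -0.0045°.
ΔN = Δφ × 111100 = -577.7 m; ΔE = Δλ × 111100 × cos(-21.8500°) = -0.0045 × 111100 × 0.928161 = -464.0 m.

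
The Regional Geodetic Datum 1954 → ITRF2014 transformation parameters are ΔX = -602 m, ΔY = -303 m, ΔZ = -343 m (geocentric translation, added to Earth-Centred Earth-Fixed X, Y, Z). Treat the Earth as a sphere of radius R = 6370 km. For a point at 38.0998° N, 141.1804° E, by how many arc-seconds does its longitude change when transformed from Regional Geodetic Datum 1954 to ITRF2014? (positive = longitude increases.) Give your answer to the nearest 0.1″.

sin φ = 0.617033, cos φ = 0.786937, sin λ = 0.626870, cos λ = -0.779124.
East component: ΔE = −sin λ·ΔX + cos λ·ΔY = −(0.626870)(-602) + (-0.779124)(-303) = 613.45 m.
1° of latitude spans πR/180 = 111177 m; at latitude φ, 1° of longitude spans that × cos φ = 87489.7 m, so Δλ = 613.45 / 87489.7 × 3600 = 25.242″.

Δλ = 25.2″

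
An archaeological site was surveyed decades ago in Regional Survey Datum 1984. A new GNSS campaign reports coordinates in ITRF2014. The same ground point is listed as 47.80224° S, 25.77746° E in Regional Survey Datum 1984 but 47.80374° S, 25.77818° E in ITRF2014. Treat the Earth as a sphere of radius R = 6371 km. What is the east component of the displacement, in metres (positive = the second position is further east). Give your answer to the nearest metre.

ΔE = 54 m

Δφ = -47.80374° − -47.80224° = -0.00150°; Δλ = 25.77818° − 25.77746° = +0.00072°.
1° along a meridian = πR/180 = 111195 m.
ΔN = Δφ × 111195 = -166.8 m; ΔE = Δλ × 111195 × cos(-47.80224°) = +0.00072 × 111195 × 0.671692 = 53.8 m.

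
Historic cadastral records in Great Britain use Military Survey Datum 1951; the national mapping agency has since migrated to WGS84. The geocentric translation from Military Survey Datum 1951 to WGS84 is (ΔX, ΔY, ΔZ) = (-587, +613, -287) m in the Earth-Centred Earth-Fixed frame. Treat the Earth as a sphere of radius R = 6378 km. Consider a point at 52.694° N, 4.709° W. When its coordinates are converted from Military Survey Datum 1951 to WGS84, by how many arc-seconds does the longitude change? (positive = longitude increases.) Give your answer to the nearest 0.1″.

sin φ = 0.795410, cos φ = 0.606072, sin λ = -0.082095, cos λ = 0.996625.
East component: ΔE = −sin λ·ΔX + cos λ·ΔY = −(-0.082095)(-587) + (0.996625)(613) = 562.74 m.
1° of latitude spans πR/180 = 111317 m; at latitude φ, 1° of longitude spans that × cos φ = 67466.1 m, so Δλ = 562.74 / 67466.1 × 3600 = 30.028″.

Δλ = 30.0″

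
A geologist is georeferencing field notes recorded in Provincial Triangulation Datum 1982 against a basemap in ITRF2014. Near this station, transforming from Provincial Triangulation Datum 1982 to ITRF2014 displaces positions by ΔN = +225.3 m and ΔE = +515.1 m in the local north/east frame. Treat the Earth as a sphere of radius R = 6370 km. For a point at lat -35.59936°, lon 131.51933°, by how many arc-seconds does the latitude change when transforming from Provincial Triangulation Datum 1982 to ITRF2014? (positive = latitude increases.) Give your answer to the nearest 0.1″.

Δφ = 7.3″

On a sphere of radius R, 1 rad of latitude = R, so Δφ = ΔN / R = 225.3 / 6370000 = 3.5369e-05 rad = 7.295″.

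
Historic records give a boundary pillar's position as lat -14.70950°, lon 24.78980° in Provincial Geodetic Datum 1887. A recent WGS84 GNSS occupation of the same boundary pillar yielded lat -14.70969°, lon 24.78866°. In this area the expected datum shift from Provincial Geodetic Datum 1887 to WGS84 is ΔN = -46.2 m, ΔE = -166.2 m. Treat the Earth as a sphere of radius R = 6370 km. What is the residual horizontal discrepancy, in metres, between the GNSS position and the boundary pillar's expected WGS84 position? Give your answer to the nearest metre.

50 m

Observed coordinate differences: Δφ = -0.00019°, Δλ = -0.00114°.
Converting to metres (1° lat = 111177 m, cos φ = 0.967226): observed ΔN = -21.1 m, observed ΔE = -122.6 m.
Subtracting the expected shift leaves a residual of -21.1 − (-46.2) = 25.1 m north and -122.6 − (-166.2) = 43.6 m east.
Residual distance = √(25.1² + 43.6²) = 50.3 m.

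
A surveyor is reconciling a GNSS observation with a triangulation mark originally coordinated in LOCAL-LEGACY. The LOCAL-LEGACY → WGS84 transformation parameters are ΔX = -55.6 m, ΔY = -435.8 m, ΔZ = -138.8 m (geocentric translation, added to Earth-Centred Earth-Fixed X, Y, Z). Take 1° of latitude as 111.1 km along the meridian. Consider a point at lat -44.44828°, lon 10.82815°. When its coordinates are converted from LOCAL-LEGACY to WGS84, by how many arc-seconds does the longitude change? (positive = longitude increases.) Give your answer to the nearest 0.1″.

sin φ = -0.700265, cos φ = 0.713883, sin λ = 0.187864, cos λ = 0.982195.
East component: ΔE = −sin λ·ΔX + cos λ·ΔY = −(0.187864)(-55.6) + (0.982195)(-435.8) = -417.60 m.
1° of latitude spans 111100 m; at latitude φ, 1° of longitude spans that × cos φ = 79312.4 m, so Δλ = -417.60 / 79312.4 × 3600 = -18.955″.

Δλ = -19.0″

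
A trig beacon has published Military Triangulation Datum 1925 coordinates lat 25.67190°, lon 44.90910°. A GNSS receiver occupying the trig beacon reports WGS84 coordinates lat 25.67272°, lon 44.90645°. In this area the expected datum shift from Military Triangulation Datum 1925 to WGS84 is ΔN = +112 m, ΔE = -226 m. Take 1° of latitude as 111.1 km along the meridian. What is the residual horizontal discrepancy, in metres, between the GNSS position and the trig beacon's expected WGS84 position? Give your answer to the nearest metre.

Observed coordinate differences: Δφ = +0.00082°, Δλ = -0.00265°.
Converting to metres (1° lat = 111100 m, cos φ = 0.901290): observed ΔN = 91.1 m, observed ΔE = -265.4 m.
Subtracting the expected shift leaves a residual of 91.1 − (112) = -20.9 m north and -265.4 − (-226) = -39.4 m east.
Residual distance = √((-20.9)² + (-39.4)²) = 44.6 m.

45 m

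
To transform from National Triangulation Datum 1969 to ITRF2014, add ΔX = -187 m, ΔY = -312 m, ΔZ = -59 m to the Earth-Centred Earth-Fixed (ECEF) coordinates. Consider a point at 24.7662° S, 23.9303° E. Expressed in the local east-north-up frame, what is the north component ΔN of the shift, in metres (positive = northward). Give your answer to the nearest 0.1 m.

The local north axis is (−sin φ cos λ, −sin φ sin λ, cos φ), giving ΔN = -71.603 − 53.016 − 53.573 = -178.19 m.

ΔN = -178.2 m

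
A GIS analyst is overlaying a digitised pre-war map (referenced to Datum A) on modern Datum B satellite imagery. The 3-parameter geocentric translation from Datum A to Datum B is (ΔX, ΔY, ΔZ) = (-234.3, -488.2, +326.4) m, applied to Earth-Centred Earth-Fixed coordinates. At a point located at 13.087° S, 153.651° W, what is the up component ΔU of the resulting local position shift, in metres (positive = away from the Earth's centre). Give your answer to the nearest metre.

ΔU = 342 m

At φ = -13.087°, λ = -153.651°: sin φ = -0.226430, cos φ = 0.974027, sin λ = -0.443838, cos λ = -0.896107.
ΔU = cos φ cos λ·ΔX + cos φ sin λ·ΔY + sin φ·ΔZ = (0.974027)(-0.896107)(-234.3) + (0.974027)(-0.443838)(-488.2) + (-0.226430)(326.4) = 341.65 m.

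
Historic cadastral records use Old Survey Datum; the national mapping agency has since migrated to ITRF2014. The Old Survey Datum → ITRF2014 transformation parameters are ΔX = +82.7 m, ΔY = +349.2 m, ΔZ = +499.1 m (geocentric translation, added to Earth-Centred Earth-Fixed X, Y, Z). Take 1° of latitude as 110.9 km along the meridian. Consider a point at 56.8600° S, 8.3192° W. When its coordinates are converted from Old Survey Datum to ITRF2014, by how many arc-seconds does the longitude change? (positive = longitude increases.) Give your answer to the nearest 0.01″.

Δλ = 21.23″

sin φ = -0.837337, cos φ = 0.546687, sin λ = -0.144688, cos λ = 0.989477.
East component: ΔE = −sin λ·ΔX + cos λ·ΔY = −(-0.144688)(82.7) + (0.989477)(349.2) = 357.49 m.
1° of latitude spans 110900 m; at latitude φ, 1° of longitude spans that × cos φ = 60627.6 m, so Δλ = 357.49 / 60627.6 × 3600 = 21.227″.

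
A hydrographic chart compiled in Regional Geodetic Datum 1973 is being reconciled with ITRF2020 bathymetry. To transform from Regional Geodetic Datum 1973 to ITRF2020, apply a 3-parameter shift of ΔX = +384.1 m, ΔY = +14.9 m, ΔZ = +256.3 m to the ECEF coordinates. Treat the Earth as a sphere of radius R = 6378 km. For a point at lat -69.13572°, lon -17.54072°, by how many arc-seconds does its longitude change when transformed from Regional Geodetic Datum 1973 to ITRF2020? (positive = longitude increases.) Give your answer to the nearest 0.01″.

Δλ = 11.80″

sin φ = -0.934427, cos φ = 0.356156, sin λ = -0.301384, cos λ = 0.953503.
East component: ΔE = −sin λ·ΔX + cos λ·ΔY = −(-0.301384)(384.1) + (0.953503)(14.9) = 129.97 m.
1° of latitude spans πR/180 = 111317 m; at latitude φ, 1° of longitude spans that × cos φ = 39646.2 m, so Δλ = 129.97 / 39646.2 × 3600 = 11.802″.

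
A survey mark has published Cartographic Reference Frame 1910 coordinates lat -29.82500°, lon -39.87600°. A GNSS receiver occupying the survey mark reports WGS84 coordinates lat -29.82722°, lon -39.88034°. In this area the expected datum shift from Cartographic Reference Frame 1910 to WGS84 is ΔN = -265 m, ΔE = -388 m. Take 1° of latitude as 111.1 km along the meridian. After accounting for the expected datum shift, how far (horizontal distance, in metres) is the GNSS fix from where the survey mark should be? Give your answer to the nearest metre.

Observed coordinate differences: Δφ = -0.00222°, Δλ = -0.00434°.
Converting to metres (1° lat = 111100 m, cos φ = 0.867549): observed ΔN = -246.6 m, observed ΔE = -418.3 m.
Subtracting the expected shift leaves a residual of -246.6 − (-265) = 18.4 m north and -418.3 − (-388) = -30.3 m east.
Residual distance = √(18.4² + (-30.3)²) = 35.4 m.

35 m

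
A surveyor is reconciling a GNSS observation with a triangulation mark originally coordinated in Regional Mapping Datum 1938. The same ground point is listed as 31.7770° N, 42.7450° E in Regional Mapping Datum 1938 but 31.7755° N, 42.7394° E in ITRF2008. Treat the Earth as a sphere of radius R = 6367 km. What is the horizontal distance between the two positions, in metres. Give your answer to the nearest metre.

555 m

Δφ = 31.7755° − 31.7770° = -0.0015°; Δλ = 42.7394° − 42.7450° = -0.0056°.
1° along a meridian = πR/180 = 111125 m.
ΔN = Δφ × 111125 = -166.7 m; ΔE = Δλ × 111125 × cos(31.7770°) = -0.0056 × 111125 × 0.850104 = -529.0 m.
Distance = √(ΔE² + ΔN²) = √((-529.0)² + (-166.7)²) = 554.7 m.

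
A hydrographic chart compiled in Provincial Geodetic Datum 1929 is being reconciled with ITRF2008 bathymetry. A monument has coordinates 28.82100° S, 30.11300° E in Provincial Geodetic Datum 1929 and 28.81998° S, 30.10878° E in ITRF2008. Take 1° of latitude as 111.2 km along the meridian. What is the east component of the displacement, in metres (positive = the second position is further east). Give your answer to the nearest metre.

Δφ = -28.81998° − -28.82100° = +0.00102°; Δλ = 30.10878° − 30.11300° = -0.00422°.
ΔN = Δφ × 111200 = 113.4 m; ΔE = Δλ × 111200 × cos(-28.82100°) = -0.00422 × 111200 × 0.876130 = -411.1 m.

ΔE = -411 m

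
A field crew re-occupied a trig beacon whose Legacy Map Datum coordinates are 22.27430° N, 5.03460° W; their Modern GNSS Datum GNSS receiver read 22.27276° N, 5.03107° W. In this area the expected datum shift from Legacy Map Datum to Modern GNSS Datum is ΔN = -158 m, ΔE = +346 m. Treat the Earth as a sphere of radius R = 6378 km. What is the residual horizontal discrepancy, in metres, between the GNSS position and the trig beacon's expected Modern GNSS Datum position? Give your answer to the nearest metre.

22 m

Observed coordinate differences: Δφ = -0.00154°, Δλ = +0.00353°.
Converting to metres (1° lat = 111317 m, cos φ = 0.925380): observed ΔN = -171.4 m, observed ΔE = 363.6 m.
Subtracting the expected shift leaves a residual of -171.4 − (-158) = -13.4 m north and 363.6 − (346) = 17.6 m east.
Residual distance = √((-13.4)² + 17.6²) = 22.2 m.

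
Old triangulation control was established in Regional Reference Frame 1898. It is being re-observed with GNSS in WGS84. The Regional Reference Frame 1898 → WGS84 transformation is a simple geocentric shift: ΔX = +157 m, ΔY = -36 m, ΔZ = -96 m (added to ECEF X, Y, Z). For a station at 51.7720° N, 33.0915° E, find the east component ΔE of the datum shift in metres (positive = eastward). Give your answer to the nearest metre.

At φ = 51.7720°, λ = 33.0915°: sin φ = 0.785555, cos φ = 0.618792, sin λ = 0.545978, cos λ = 0.837800.
ΔE = −sin λ·ΔX + cos λ·ΔY = −(0.545978)·(157) + (0.837800)·(-36) = -115.88 m.

ΔE = -116 m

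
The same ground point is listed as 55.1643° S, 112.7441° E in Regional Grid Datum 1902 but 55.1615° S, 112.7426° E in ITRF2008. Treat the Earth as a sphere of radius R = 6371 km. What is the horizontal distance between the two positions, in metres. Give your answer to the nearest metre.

Δφ = -55.1615° − -55.1643° = +0.0028°; Δλ = 112.7426° − 112.7441° = -0.0015°.
1° along a meridian = πR/180 = 111195 m.
ΔN = Δφ × 111195 = 311.3 m; ΔE = Δλ × 111195 × cos(-55.1643°) = -0.0015 × 111195 × 0.571225 = -95.3 m.
Distance = √(ΔE² + ΔN²) = √((-95.3)² + 311.3²) = 325.6 m.

326 m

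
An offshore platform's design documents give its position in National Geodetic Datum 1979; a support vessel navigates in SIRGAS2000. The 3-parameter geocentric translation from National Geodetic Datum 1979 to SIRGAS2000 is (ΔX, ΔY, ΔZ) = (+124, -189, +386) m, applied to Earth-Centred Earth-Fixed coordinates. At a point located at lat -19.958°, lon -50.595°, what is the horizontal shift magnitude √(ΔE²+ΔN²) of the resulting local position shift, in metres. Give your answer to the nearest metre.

440 m

The local east axis at (φ, λ) is (−sin λ, cos λ, 0), so ΔE = −sin(-50.595°)·124 + cos(-50.595°)·(-189) = -24.16 m.
The local north axis is (−sin φ cos λ, −sin φ sin λ, cos φ), giving ΔN = 26.868 + 49.847 + 362.818 = 439.53 m.
Horizontal magnitude = √(ΔE² + ΔN²) = √((-24.16)² + 439.53²) = 440.20 m.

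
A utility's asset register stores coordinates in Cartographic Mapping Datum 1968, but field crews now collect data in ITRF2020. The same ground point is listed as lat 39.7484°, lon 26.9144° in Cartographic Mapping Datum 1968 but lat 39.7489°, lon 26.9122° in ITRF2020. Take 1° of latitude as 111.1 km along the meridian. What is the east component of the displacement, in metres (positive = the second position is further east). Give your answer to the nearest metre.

Δφ = 39.7489° − 39.7484° = +0.0005°; Δλ = 26.9122° − 26.9144° = -0.0022°.
ΔN = Δφ × 111100 = 55.6 m; ΔE = Δλ × 111100 × cos(39.7484°) = -0.0022 × 111100 × 0.768860 = -187.9 m.

ΔE = -188 m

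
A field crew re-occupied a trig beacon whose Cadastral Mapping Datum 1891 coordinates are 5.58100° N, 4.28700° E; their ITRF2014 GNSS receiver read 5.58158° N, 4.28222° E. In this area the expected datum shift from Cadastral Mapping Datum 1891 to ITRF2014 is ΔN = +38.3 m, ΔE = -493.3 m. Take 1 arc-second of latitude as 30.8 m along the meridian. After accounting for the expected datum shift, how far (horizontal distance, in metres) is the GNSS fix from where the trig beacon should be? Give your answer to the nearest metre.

43 m

Observed coordinate differences: Δφ = +0.00058°, Δλ = -0.00478°.
Converting to metres (1° lat = 110880 m, cos φ = 0.995260): observed ΔN = 64.3 m, observed ΔE = -527.5 m.
Subtracting the expected shift leaves a residual of 64.3 − (38.3) = 26.0 m north and -527.5 − (-493.3) = -34.2 m east.
Residual distance = √(26.0² + (-34.2)²) = 43.0 m.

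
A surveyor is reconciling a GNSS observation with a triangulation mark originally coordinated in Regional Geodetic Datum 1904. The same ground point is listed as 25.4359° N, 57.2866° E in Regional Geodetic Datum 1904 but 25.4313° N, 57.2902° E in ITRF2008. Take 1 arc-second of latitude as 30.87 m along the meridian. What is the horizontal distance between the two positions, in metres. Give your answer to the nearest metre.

626 m

Δφ = 25.4313° − 25.4359° = -0.0046°; Δλ = 57.2902° − 57.2866° = +0.0036°.
1° of latitude = 3600 × 30.87 = 111132 m.
ΔN = Δφ × 111132 = -511.2 m; ΔE = Δλ × 111132 × cos(25.4359°) = +0.0036 × 111132 × 0.903066 = 361.3 m.
Distance = √(ΔE² + ΔN²) = √(361.3² + (-511.2)²) = 626.0 m.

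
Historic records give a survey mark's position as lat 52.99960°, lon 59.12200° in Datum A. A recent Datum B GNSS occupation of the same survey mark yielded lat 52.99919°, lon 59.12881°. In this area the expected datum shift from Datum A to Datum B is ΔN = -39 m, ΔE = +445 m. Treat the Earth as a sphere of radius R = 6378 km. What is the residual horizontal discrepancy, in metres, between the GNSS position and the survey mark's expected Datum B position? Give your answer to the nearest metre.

13 m

Observed coordinate differences: Δφ = -0.00041°, Δλ = +0.00681°.
Converting to metres (1° lat = 111317 m, cos φ = 0.601821): observed ΔN = -45.6 m, observed ΔE = 456.2 m.
Subtracting the expected shift leaves a residual of -45.6 − (-39) = -6.6 m north and 456.2 − (445) = 11.2 m east.
Residual distance = √((-6.6)² + 11.2²) = 13.0 m.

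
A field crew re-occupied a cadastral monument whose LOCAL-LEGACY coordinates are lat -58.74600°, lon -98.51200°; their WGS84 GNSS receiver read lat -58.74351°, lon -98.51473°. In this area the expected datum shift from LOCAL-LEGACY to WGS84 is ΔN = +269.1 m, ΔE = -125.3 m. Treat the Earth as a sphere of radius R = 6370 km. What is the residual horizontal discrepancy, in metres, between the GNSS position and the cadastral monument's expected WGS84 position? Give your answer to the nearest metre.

33 m

Observed coordinate differences: Δφ = +0.00249°, Δλ = -0.00273°.
Converting to metres (1° lat = 111177 m, cos φ = 0.518833): observed ΔN = 276.8 m, observed ΔE = -157.5 m.
Subtracting the expected shift leaves a residual of 276.8 − (269.1) = 7.7 m north and -157.5 − (-125.3) = -32.2 m east.
Residual distance = √(7.7² + (-32.2)²) = 33.1 m.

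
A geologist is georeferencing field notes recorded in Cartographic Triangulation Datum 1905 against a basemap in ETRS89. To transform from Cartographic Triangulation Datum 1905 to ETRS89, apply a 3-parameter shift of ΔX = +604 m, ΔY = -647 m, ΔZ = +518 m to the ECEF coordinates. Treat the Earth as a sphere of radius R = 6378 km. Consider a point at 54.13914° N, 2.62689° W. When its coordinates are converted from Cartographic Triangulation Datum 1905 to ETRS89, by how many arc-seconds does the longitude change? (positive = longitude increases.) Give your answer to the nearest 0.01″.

sin φ = 0.810442, cos φ = 0.585819, sin λ = -0.045832, cos λ = 0.998949.
East component: ΔE = −sin λ·ΔX + cos λ·ΔY = −(-0.045832)(604) + (0.998949)(-647) = -618.64 m.
1° of latitude spans πR/180 = 111317 m; at latitude φ, 1° of longitude spans that × cos φ = 65211.7 m, so Δλ = -618.64 / 65211.7 × 3600 = -34.152″.

Δλ = -34.15″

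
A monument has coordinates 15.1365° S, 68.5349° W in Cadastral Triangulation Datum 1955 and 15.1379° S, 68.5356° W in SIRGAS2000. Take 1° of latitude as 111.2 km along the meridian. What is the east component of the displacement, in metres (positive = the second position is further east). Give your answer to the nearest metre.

ΔE = -75 m

Δφ = -15.1379° − -15.1365° = -0.0014°; Δλ = -68.5356° − -68.5349° = -0.0007°.
ΔN = Δφ × 111200 = -155.7 m; ΔE = Δλ × 111200 × cos(-15.1365°) = -0.0007 × 111200 × 0.965306 = -75.1 m.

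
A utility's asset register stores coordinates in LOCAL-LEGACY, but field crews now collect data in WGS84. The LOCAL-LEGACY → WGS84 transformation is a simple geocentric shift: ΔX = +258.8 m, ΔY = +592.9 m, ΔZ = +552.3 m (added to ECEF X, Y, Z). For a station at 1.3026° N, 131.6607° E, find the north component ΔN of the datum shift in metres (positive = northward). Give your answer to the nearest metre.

The local north axis is (−sin φ cos λ, −sin φ sin λ, cos φ), giving ΔN = 3.911 − 10.069 + 552.157 = 546.00 m.

ΔN = 546 m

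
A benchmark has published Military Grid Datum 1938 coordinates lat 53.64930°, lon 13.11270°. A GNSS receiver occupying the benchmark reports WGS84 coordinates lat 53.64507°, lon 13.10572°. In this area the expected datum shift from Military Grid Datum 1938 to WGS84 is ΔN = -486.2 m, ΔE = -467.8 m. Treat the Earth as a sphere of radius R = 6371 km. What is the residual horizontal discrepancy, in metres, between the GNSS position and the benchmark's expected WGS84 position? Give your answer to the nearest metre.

18 m

Observed coordinate differences: Δφ = -0.00423°, Δλ = -0.00698°.
Converting to metres (1° lat = 111195 m, cos φ = 0.592726): observed ΔN = -470.4 m, observed ΔE = -460.0 m.
Subtracting the expected shift leaves a residual of -470.4 − (-486.2) = 15.8 m north and -460.0 − (-467.8) = 7.8 m east.
Residual distance = √(15.8² + 7.8²) = 17.6 m.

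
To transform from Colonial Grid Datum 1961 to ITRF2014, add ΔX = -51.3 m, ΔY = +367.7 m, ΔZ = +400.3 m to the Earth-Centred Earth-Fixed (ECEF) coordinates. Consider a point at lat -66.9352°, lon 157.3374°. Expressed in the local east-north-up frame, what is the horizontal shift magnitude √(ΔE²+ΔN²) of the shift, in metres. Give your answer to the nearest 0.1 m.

459.9 m

The local east axis at (φ, λ) is (−sin λ, cos λ, 0), so ΔE = −sin(157.3374°)·(-51.3) + cos(157.3374°)·367.7 = -319.54 m.
The local north axis is (−sin φ cos λ, −sin φ sin λ, cos φ), giving ΔN = 43.555 + 130.351 + 156.826 = 330.73 m.
Horizontal magnitude = √(ΔE² + ΔN²) = √((-319.54)² + 330.73²) = 459.88 m.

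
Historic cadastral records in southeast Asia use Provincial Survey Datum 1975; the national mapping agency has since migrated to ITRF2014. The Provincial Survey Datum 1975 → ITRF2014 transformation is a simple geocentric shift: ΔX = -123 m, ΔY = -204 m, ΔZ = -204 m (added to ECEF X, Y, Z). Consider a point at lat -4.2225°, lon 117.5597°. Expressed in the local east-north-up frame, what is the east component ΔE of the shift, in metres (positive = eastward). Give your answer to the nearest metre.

ΔE = 203 m

The local east axis at (φ, λ) is (−sin λ, cos λ, 0), so ΔE = −sin(117.5597°)·(-123) + cos(117.5597°)·(-204) = 203.43 m.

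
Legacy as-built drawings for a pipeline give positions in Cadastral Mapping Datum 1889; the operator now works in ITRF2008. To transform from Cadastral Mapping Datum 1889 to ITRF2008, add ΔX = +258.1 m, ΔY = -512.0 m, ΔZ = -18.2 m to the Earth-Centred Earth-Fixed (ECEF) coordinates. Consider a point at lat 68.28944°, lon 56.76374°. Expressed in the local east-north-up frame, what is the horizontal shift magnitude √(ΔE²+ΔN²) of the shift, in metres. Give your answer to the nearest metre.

The local east axis at (φ, λ) is (−sin λ, cos λ, 0), so ΔE = −sin(56.76374°)·258.1 + cos(56.76374°)·(-512.0) = -496.50 m.
The local north axis is (−sin φ cos λ, −sin φ sin λ, cos φ), giving ΔN = -131.428 + 397.868 − 6.733 = 259.71 m.
Horizontal magnitude = √(ΔE² + ΔN²) = √((-496.50)² + 259.71²) = 560.32 m.

560 m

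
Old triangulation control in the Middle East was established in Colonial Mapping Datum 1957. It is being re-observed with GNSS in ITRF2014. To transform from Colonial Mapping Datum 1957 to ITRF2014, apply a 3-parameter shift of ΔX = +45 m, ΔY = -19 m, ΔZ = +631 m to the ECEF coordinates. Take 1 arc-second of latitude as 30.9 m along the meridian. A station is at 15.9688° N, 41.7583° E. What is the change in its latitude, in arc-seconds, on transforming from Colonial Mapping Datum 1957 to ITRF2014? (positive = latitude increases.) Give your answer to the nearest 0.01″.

sin φ = 0.275114, cos φ = 0.961412, sin λ = 0.665990, cos λ = 0.745961.
North component: ΔN = −sin φ cos λ·ΔX − sin φ sin λ·ΔY + cos φ·ΔZ = −(0.275114)(0.745961)(45) − (0.275114)(0.665990)(-19) + (0.961412)(631) = 600.90 m.
1° of latitude spans 3600 × 30.90 = 111240 m, so Δφ = 600.90 / 111240 × 3600 = 19.447″.

Δφ = 19.45″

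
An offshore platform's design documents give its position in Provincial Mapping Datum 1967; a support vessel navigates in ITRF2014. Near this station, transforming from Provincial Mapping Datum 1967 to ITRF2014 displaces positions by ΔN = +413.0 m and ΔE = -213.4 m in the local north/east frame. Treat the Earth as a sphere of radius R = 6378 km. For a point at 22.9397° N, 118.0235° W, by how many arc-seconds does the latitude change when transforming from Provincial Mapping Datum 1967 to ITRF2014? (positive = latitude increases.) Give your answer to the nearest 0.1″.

On a sphere of radius R, 1 rad of latitude = R, so Δφ = ΔN / R = 413.0 / 6378000 = 6.4754e-05 rad = 13.356″.

Δφ = 13.4″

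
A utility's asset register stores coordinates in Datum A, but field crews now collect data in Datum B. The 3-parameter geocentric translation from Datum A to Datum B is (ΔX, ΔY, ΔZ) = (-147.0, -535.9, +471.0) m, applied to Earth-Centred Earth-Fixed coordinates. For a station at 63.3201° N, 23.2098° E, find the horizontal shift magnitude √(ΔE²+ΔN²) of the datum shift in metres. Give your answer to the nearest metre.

678 m

At φ = 63.3201°, λ = 23.2098°: sin φ = 0.893529, cos φ = 0.449006, sin λ = 0.394099, cos λ = 0.919068.
ΔE = −sin λ·ΔX + cos λ·ΔY = −(0.394099)·(-147.0) + (0.919068)·(-535.9) = -434.60 m.
ΔN = −sin φ cos λ·ΔX − sin φ sin λ·ΔY + cos φ·ΔZ = −(0.893529)(0.919068)(-147.0) − (0.893529)(0.394099)(-535.9) + (0.449006)(471.0) = 520.91 m.
Horizontal magnitude = √(ΔE² + ΔN²) = √((-434.60)² + 520.91²) = 678.40 m.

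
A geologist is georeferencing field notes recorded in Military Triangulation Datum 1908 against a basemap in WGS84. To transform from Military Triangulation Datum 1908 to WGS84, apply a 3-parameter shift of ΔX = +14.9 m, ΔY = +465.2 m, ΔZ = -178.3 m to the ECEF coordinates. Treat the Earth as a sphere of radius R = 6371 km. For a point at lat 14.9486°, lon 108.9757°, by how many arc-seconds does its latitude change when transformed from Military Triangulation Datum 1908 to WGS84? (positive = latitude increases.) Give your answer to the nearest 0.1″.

sin φ = 0.257952, cos φ = 0.966158, sin λ = 0.945657, cos λ = -0.325167.
North component: ΔN = −sin φ cos λ·ΔX − sin φ sin λ·ΔY + cos φ·ΔZ = −(0.257952)(-0.325167)(14.9) − (0.257952)(0.945657)(465.2) + (0.966158)(-178.3) = -284.49 m.
1° of latitude spans πR/180 = 111195 m, so Δφ = -284.49 / 111195 × 3600 = -9.211″.

Δφ = -9.2″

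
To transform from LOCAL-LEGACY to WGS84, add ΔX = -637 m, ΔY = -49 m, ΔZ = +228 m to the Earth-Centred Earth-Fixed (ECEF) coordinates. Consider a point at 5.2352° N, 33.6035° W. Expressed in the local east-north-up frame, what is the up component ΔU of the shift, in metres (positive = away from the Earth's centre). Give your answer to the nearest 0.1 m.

ΔU = -480.5 m

The local up (radial) axis is (cos φ cos λ, cos φ sin λ, sin φ), giving ΔU = -528.336 + 27.006 + 20.804 = -480.53 m.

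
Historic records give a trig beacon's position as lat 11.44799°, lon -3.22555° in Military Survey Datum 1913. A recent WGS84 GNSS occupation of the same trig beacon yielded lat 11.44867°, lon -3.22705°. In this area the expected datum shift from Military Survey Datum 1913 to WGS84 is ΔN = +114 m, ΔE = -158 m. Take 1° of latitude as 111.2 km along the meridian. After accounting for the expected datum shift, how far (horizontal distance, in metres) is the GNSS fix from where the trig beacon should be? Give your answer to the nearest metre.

39 m

Observed coordinate differences: Δφ = +0.00068°, Δλ = -0.00150°.
Converting to metres (1° lat = 111200 m, cos φ = 0.980105): observed ΔN = 75.6 m, observed ΔE = -163.5 m.
Subtracting the expected shift leaves a residual of 75.6 − (114) = -38.4 m north and -163.5 − (-158) = -5.5 m east.
Residual distance = √((-38.4)² + (-5.5)²) = 38.8 m.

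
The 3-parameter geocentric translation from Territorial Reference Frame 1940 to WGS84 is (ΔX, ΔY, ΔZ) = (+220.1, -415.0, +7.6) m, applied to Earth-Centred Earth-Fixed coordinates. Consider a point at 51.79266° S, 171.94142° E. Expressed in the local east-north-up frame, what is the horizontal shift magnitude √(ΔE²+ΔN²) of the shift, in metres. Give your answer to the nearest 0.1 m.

435.3 m

At φ = -51.79266°, λ = 171.94142°: sin φ = -0.785778, cos φ = 0.618509, sin λ = 0.140185, cos λ = -0.990125.
ΔE = −sin λ·ΔX + cos λ·ΔY = −(0.140185)·(220.1) + (-0.990125)·(-415.0) = 380.05 m.
ΔN = −sin φ cos λ·ΔX − sin φ sin λ·ΔY + cos φ·ΔZ = −(-0.785778)(-0.990125)(220.1) − (-0.785778)(0.140185)(-415.0) + (0.618509)(7.6) = -212.26 m.
Horizontal magnitude = √(ΔE² + ΔN²) = √(380.05² + (-212.26)²) = 435.30 m.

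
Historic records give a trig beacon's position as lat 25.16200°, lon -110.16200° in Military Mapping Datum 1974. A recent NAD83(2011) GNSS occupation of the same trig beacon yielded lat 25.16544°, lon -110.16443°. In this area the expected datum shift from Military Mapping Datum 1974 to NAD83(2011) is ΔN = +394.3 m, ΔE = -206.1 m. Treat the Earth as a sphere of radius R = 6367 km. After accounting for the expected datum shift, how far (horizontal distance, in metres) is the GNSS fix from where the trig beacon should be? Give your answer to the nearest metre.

Observed coordinate differences: Δφ = +0.00344°, Δλ = -0.00243°.
Converting to metres (1° lat = 111125 m, cos φ = 0.905109): observed ΔN = 382.3 m, observed ΔE = -244.4 m.
Subtracting the expected shift leaves a residual of 382.3 − (394.3) = -12.0 m north and -244.4 − (-206.1) = -38.3 m east.
Residual distance = √((-12.0)² + (-38.3)²) = 40.2 m.

40 m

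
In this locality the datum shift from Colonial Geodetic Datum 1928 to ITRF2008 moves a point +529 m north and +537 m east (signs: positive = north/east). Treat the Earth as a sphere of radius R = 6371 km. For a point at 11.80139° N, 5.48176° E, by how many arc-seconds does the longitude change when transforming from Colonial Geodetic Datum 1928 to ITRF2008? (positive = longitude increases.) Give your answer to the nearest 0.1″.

At latitude 11.80139°, cos φ = 0.978862.
One radian of longitude at latitude φ spans R cos φ, so Δλ = ΔE / (R cos φ) = 537.0 / (6371000 × 0.978862) = 8.6108e-05 rad = 17.761″.

Δλ = 17.8″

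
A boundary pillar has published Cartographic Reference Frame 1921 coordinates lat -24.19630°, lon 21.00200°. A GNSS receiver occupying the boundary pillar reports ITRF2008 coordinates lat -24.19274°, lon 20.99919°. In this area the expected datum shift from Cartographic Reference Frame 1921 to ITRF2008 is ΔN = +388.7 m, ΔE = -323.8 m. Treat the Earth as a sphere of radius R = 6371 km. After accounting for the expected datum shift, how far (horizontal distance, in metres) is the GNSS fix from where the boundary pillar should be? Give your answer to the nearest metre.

Observed coordinate differences: Δφ = +0.00356°, Δλ = -0.00281°.
Converting to metres (1° lat = 111195 m, cos φ = 0.912147): observed ΔN = 395.9 m, observed ΔE = -285.0 m.
Subtracting the expected shift leaves a residual of 395.9 − (388.7) = 7.2 m north and -285.0 − (-323.8) = 38.8 m east.
Residual distance = √(7.2² + 38.8²) = 39.4 m.

39 m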